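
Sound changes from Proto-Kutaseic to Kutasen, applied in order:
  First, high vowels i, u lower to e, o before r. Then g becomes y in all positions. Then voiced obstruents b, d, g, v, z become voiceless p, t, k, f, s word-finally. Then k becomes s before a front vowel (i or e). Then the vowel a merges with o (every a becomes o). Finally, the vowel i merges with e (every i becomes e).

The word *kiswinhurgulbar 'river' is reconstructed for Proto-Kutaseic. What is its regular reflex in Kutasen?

Kutasen: start from *kiswinhurgulbar.
  rule 1 (pre-rhotic lowering): kiswinhurgulbar → kiswinhorgulbar
  rule 2 (unconditioned shift): kiswinhorgulbar → kiswinhoryulbar
  rule 3: no change — kiswinhoryulbar
  rule 4 (palatalisation): kiswinhoryulbar → siswinhoryulbar
  rule 5 (vowel merger): siswinhoryulbar → siswinhoryulbor
  rule 6 (vowel merger): siswinhoryulbor → seswenhoryulbor
  ⇒ Kutasen seswenhoryulbor

seswenhoryulbor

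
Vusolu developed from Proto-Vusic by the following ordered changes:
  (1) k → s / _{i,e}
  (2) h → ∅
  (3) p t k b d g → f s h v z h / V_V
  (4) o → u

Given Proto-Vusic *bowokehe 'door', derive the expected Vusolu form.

buwusee

Vusolu: *bowokehe > bowosehe > bowosee > buwusee  (by palatalisation, h-loss, vowel merger)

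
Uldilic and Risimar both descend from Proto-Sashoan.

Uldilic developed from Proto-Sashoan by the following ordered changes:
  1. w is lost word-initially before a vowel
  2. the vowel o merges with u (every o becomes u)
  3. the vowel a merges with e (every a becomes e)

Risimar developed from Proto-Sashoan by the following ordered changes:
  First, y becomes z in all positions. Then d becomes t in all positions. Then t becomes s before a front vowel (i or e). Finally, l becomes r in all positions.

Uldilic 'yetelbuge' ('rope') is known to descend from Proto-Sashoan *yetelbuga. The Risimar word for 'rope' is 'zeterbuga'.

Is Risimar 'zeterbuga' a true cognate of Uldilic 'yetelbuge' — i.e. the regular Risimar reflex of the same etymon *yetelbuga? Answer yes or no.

Derive the expected Risimar reflex of *yetelbuga:
Risimar: start from *yetelbuga.
  rule 1 (unconditioned shift): yetelbuga → zetelbuga
  rule 2: no change — zetelbuga
  rule 3 (palatalisation): zetelbuga → zeselbuga
  rule 4 (unconditioned shift): zeselbuga → zeserbuga
  ⇒ Risimar zeserbuga
The regular Risimar reflex would be 'zeserbuga', but the attested form is 'zeterbuga'. The correspondence is irregular, so they are not cognates (the Risimar form has a different source).

no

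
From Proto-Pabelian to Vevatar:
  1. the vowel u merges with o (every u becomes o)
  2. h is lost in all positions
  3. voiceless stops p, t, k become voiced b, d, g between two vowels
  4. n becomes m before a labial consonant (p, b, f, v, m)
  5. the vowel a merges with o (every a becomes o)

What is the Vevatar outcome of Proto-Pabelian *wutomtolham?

wodomtolom

Vevatar: start from *wutomtolham.
  rule 1 (vowel merger): wutomtolham → wotomtolham
  rule 2 (h-loss): wotomtolham → wotomtolam
  rule 3 (intervocalic voicing): wotomtolam → wodomtolam
  rule 4: no change — wodomtolam
  rule 5 (vowel merger): wodomtolam → wodomtolom
  ⇒ Vevatar wodomtolom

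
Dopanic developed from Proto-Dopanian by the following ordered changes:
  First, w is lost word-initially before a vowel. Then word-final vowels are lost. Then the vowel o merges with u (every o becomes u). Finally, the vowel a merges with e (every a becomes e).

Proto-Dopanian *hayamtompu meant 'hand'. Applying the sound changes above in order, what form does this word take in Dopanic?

heyemtump

Dopanic: start from *hayamtompu.
  rule 1: no change — hayamtompu
  rule 2 (apocope): hayamtompu → hayamtomp
  rule 3 (vowel merger): hayamtomp → hayamtump
  rule 4 (vowel merger): hayamtump → heyemtump
  ⇒ Dopanic heyemtump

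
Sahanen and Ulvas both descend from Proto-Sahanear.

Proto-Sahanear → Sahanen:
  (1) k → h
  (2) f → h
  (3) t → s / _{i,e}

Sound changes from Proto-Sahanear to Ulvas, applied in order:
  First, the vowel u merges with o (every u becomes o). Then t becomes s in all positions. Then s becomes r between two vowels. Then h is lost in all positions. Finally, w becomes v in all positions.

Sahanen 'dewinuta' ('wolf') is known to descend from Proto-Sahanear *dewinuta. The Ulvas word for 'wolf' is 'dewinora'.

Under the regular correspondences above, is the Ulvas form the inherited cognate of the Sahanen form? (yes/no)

Derive the expected Ulvas reflex of *dewinuta:
Ulvas: start from *dewinuta.
  rule 1 (vowel merger): dewinuta → dewinota
  rule 2 (unconditioned shift): dewinota → dewinosa
  rule 3 (rhotacism): dewinosa → dewinora
  rule 4: no change — dewinora
  rule 5 (unconditioned shift): dewinora → devinora
  ⇒ Ulvas devinora
The regular Ulvas reflex would be 'devinora', but the attested form is 'dewinora'. The correspondence is irregular, so they are not cognates (the Ulvas form has a different source).

no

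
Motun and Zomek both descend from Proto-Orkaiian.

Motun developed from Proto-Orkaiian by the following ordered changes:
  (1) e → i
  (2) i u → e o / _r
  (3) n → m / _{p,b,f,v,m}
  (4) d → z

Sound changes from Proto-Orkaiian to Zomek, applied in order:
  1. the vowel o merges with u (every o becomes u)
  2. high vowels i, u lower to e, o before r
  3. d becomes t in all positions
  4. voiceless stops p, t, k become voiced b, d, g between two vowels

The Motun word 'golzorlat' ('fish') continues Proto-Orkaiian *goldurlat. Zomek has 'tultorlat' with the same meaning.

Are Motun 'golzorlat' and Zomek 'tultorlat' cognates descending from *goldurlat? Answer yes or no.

Derive the expected Zomek reflex of *goldurlat:
Zomek: *goldurlat
  goldurlat → guldurlat   [vowel merger]
  guldurlat → guldorlat   [pre-rhotic lowering]
  guldorlat → gultorlat   [unconditioned shift]
  gultorlat (rule 4 does not apply)
  giving Zomek gultorlat.
The regular Zomek reflex would be 'gultorlat', but the attested form is 'tultorlat'. The correspondence is irregular, so they are not cognates (the Zomek form has a different source).

no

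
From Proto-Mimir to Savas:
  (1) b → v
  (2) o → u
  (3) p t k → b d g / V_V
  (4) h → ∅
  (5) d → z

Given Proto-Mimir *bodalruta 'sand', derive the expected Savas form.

vuzalruza

Savas: *bodalruta
  bodalruta → vodalruta   [unconditioned shift]
  vodalruta → vudalruta   [vowel merger]
  vudalruta → vudalruda   [intervocalic voicing]
  vudalruda (rule 4 does not apply)
  vudalruda → vuzalruza   [unconditioned shift]
  giving Savas vuzalruza.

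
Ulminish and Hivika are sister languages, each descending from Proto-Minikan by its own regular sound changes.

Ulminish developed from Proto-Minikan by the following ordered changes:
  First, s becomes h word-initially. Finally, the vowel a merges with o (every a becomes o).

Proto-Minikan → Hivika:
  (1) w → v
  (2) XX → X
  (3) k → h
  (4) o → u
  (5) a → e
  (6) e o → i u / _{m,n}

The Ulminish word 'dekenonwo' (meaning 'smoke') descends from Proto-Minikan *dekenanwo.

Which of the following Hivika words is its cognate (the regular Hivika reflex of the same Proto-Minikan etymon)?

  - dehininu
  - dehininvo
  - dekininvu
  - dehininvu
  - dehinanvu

dehininvu

Hivika: *dekenanwo > dekenanvo > dehenanvo > dehenanvu > dehenenvu > dehininvu  (by unconditioned shift, unconditioned shift, vowel merger, vowel merger, pre-nasal raising)
The other candidates each miss or misapply at least one Hivika change.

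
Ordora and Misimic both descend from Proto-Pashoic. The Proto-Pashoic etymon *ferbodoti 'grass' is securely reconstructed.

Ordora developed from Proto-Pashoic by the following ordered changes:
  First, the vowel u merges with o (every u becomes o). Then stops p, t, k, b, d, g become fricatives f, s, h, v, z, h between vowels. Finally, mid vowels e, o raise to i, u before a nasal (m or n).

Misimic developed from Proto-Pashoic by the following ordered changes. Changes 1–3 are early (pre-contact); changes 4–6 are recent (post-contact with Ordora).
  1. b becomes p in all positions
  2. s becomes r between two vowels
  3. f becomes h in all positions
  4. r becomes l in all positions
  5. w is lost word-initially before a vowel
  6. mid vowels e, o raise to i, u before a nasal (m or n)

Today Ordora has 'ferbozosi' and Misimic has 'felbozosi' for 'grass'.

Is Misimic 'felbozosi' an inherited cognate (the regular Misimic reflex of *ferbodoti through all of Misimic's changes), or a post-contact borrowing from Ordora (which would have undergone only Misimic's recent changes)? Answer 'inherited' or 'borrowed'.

borrowed

If inherited, *ferbodoti would pass through all of Misimic's changes:
Misimic: start from *ferbodoti.
  rule 1 (unconditioned shift): ferbodoti → ferpodoti
  rule 2: no change — ferpodoti
  rule 3 (unconditioned shift): ferpodoti → herpodoti
  rule 4 (unconditioned shift): herpodoti → helpodoti
  rule 5: no change — helpodoti
  rule 6: no change — helpodoti
  ⇒ Misimic helpodoti
If borrowed from Ordora 'ferbozosi' after the early changes, it would undergo only the recent ones:
  rule 4 (unconditioned shift): ferbozosi → felbozosi
  rule 5 (glide loss): no change (felbozosi)
  rule 6 (pre-nasal raising): no change (felbozosi)
  ⇒ as a loan: felbozosi
Misimic 'felbozosi' matches the loan outcome 'felbozosi', not the inherited 'helpodoti' — it skipped the early Misimic changes, so it was borrowed from Ordora.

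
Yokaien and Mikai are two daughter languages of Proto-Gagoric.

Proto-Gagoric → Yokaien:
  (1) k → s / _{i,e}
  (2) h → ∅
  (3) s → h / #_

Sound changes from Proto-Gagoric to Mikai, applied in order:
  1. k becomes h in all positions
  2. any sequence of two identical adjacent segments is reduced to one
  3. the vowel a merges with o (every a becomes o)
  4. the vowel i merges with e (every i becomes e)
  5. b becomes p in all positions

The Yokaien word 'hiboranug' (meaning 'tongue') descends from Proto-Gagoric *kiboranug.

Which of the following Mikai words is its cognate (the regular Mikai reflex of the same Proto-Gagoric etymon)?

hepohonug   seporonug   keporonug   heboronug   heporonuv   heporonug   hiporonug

heporonug

Mikai: *kiboranug
  kiboranug → hiboranug   [unconditioned shift]
  hiboranug (rule 2 does not apply)
  hiboranug → hiboronug   [vowel merger]
  hiboronug → heboronug   [vowel merger]
  heboronug → heporonug   [unconditioned shift]
  giving Mikai heporonug.
Among the options, 'heporonug' alone shows every Mikai change applied in order.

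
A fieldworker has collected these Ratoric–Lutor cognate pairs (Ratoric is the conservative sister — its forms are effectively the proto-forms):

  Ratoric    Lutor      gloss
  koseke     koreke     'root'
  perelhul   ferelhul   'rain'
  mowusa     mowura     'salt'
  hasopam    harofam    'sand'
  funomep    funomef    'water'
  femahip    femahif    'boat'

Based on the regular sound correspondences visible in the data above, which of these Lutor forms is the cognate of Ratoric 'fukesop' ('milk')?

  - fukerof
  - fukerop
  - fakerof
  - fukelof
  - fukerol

fukerof

hasopam ~ harofam — Ratoric s corresponds to Lutor r between vowels (before a back vowel).
funomep ~ funomef, femahip ~ femahif — Ratoric p corresponds to Lutor f word-finally.
Applying these to Ratoric 'fukesop':
  fukesop → fukerop   (s→r between vowels (before a back vowel))
  fukerop → fukerof   (p→f word-finally)
So the Lutor cognate is 'fukerof'.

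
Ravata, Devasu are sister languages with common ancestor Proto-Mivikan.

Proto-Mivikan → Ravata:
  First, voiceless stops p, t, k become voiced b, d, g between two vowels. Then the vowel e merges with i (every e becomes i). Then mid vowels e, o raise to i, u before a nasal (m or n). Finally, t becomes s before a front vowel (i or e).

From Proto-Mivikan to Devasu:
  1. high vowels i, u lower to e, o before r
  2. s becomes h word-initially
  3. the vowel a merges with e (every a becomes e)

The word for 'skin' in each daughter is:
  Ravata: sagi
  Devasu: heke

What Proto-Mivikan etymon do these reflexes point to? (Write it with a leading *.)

Position 1: Ravata has s, Devasu has h. Taking the neighbouring segments as reconstructed: Ravata s can only go back to *s; Devasu h could go back to *s or *h — the one source consistent with every daughter is *s.
Position 2: Ravata has a, Devasu has e. Ravata preserves a here (none of its changes turn any other segment into a), so the proto-segment is *a.
Continuing position by position gives *sake; check it forward:
Ravata: start from *sake.
  rule 1 (intervocalic voicing): sake → sage
  rule 2 (vowel merger): sage → sagi
  rule 3: no change — sagi
  rule 4: no change — sagi
  ⇒ Ravata sagi
Devasu: *sake > hake > heke  (by debuccalisation, vowel merger)
No other proto-form is consistent with every reflex, so the reconstruction is *sake.

*sake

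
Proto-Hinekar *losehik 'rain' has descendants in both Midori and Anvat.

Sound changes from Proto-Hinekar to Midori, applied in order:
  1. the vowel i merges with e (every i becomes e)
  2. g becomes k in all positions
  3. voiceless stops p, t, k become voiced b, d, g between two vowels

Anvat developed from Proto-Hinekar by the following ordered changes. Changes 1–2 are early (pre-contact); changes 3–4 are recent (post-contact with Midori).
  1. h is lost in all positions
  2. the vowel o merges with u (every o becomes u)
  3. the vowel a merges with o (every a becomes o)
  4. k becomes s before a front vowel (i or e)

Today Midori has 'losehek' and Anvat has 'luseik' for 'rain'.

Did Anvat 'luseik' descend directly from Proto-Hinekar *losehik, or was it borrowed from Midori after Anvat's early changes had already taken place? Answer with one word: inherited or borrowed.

If inherited, *losehik would pass through all of Anvat's changes:
Anvat: start from *losehik.
  rule 1 (h-loss): losehik → loseik
  rule 2 (vowel merger): loseik → luseik
  rule 3: no change — luseik
  rule 4: no change — luseik
  ⇒ Anvat luseik
If borrowed from Midori 'losehek' after the early changes, it would undergo only the recent ones:
  rule 3 (vowel merger): no change (losehek)
  rule 4 (palatalisation): no change (losehek)
  ⇒ as a loan: losehek
Anvat 'luseik' matches the inherited outcome exactly, so it is an inherited cognate, not a loan.

inherited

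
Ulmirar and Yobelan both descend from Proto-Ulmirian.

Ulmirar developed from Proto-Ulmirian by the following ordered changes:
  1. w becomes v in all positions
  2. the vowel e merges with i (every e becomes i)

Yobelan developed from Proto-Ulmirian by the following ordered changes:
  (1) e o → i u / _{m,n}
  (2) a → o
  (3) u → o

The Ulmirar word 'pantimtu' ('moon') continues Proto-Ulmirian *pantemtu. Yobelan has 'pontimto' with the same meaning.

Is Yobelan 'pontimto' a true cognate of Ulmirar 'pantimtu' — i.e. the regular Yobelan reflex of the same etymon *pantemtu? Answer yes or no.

yes

Derive the expected Yobelan reflex of *pantemtu:
Yobelan: *pantemtu
  pantemtu → pantimtu   [pre-nasal raising]
  pantimtu → pontimtu   [vowel merger]
  pontimtu → pontimto   [vowel merger]
  giving Yobelan pontimto.
Yobelan 'pontimto' matches the regular reflex exactly, so the pair is cognate.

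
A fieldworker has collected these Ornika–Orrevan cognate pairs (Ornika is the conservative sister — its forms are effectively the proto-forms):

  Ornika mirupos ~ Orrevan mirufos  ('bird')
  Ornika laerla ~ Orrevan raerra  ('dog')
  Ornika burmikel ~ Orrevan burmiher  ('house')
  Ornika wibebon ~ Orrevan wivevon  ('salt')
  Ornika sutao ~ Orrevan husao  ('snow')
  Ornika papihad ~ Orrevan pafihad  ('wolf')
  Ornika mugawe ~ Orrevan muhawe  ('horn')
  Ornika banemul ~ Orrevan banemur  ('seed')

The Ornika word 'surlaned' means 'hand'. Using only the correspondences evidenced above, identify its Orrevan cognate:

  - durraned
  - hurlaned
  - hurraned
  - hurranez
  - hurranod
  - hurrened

sutao ~ husao — Ornika s corresponds to Orrevan h word-initially before a back vowel.
laerla ~ raerra — Ornika l corresponds to Orrevan r after a consonant, before a back vowel.
Applying these to Ornika 'surlaned':
  surlaned → hurlaned   (s→h word-initially before a back vowel)
  hurlaned → hurraned   (l→r after a consonant, before a back vowel)
So the Orrevan cognate is 'hurraned'.

hurraned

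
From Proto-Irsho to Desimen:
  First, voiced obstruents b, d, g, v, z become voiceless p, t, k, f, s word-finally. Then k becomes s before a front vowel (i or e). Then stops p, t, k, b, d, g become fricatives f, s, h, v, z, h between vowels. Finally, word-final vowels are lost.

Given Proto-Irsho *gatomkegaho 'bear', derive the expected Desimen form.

gasomsehah

Desimen: start from *gatomkegaho.
  rule 1: no change — gatomkegaho
  rule 2 (palatalisation): gatomkegaho → gatomsegaho
  rule 3 (intervocalic lenition): gatomsegaho → gasomsehaho
  rule 4 (apocope): gasomsehaho → gasomsehah
  ⇒ Desimen gasomsehah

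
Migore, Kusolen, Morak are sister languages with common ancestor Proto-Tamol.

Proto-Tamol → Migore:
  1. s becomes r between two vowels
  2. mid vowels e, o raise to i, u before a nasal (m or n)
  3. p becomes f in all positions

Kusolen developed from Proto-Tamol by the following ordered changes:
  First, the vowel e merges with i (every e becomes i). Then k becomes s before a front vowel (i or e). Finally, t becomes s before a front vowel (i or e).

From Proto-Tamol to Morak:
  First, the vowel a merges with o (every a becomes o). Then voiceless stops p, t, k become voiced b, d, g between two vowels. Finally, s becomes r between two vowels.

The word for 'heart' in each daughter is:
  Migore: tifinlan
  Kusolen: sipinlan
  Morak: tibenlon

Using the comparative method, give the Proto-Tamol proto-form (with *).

Position 3: Migore has f, Kusolen has p, Morak has b. Kusolen preserves p here (none of its changes turn any other segment into p), so the proto-segment is *p.
Position 7: Migore has a, Kusolen has a, Morak has o. Migore preserves a here (none of its changes turn any other segment into a), so the proto-segment is *a.
Verify the candidate proto-form against each daughter:
Migore: *tipenlan
  tipenlan (rule 1 does not apply)
  tipenlan → tipinlan   [pre-nasal raising]
  tipinlan → tifinlan   [unconditioned shift]
  giving Migore tifinlan.
Kusolen: *tipenlan
  tipenlan → tipinlan   [vowel merger]
  tipinlan (rule 2 does not apply)
  tipinlan → sipinlan   [palatalisation]
  giving Kusolen sipinlan.
Morak: *tipenlan
  tipenlan → tipenlon   [vowel merger]
  tipenlon → tibenlon   [intervocalic voicing]
  tibenlon (rule 3 does not apply)
  giving Morak tibenlon.
No other proto-form is consistent with every reflex, so the reconstruction is *tipenlan.

*tipenlan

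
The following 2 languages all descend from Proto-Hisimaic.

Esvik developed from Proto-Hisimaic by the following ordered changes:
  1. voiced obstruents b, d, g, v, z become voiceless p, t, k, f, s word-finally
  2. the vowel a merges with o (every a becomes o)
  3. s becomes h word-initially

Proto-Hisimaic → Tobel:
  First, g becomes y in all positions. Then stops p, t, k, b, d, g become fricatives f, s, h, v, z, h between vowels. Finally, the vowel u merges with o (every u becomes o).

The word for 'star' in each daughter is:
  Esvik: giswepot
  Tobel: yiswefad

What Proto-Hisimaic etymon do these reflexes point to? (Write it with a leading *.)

*giswepad

Position 1: Esvik has g, Tobel has y. Esvik preserves g here (none of its changes turn any other segment into g), so the proto-segment is *g.
Position 8: Esvik has t, Tobel has d. Tobel preserves d here (none of its changes turn any other segment into d), so the proto-segment is *d.
Continuing position by position gives *giswepad; check it forward:
Esvik: start from *giswepad.
  rule 1 (final devoicing): giswepad → giswepat
  rule 2 (vowel merger): giswepat → giswepot
  rule 3: no change — giswepot
  ⇒ Esvik giswepot
Tobel: *giswepad
  giswepad → yiswepad   [unconditioned shift]
  yiswepad → yiswefad   [intervocalic lenition]
  yiswefad (rule 3 does not apply)
  giving Tobel yiswefad.
No other proto-form is consistent with every reflex, so the reconstruction is *giswepad.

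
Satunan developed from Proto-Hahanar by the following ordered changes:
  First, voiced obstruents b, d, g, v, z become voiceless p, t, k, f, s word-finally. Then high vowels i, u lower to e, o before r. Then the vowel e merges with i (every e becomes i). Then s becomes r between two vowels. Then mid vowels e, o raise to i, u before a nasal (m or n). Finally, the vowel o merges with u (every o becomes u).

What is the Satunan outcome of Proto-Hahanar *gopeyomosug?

gupiyumuruk

Satunan: *gopeyomosug > gopeyomosuk > gopiyomosuk > gopiyomoruk > gopiyumoruk > gupiyumuruk  (by final devoicing, vowel merger, rhotacism, pre-nasal raising, vowel merger)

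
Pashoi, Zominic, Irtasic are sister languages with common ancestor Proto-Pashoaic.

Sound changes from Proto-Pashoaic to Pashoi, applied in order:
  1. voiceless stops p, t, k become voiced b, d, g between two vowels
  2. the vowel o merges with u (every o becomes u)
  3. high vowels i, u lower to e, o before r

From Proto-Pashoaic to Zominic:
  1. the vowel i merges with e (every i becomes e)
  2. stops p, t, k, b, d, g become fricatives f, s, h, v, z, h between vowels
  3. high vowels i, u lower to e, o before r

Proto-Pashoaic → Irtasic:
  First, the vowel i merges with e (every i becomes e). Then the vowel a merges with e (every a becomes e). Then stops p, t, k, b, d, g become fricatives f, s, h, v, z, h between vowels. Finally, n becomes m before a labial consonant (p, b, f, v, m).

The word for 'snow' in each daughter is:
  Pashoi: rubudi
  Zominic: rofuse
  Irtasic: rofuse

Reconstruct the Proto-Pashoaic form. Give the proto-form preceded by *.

*roputi

Position 5: Pashoi has d, Zominic has s, Irtasic has s. Taking the neighbouring segments as reconstructed: Pashoi d could go back to *t or *d; Zominic s could go back to *t or *s; Irtasic s could go back to *t or *s — the one source consistent with every daughter is *t.
Position 6: Pashoi has i, Zominic has e, Irtasic has e. Pashoi preserves i here (none of its changes turn any other segment into i), so the proto-segment is *i.
Position 2: Pashoi has u, Zominic has o, Irtasic has o. Irtasic preserves o here (none of its changes turn any other segment into o), so the proto-segment is *o.
This points to *roputi. Verify forward in each daughter:
Pashoi: start from *roputi.
  rule 1 (intervocalic voicing): roputi → robudi
  rule 2 (vowel merger): robudi → rubudi
  rule 3: no change — rubudi
  ⇒ Pashoi rubudi
Zominic: *roputi
  roputi → ropute   [vowel merger]
  ropute → rofuse   [intervocalic lenition]
  rofuse (rule 3 does not apply)
  giving Zominic rofuse.
Irtasic: *roputi > ropute > rofuse  (by vowel merger, intervocalic lenition)
No other proto-form is consistent with every reflex, so the reconstruction is *roputi.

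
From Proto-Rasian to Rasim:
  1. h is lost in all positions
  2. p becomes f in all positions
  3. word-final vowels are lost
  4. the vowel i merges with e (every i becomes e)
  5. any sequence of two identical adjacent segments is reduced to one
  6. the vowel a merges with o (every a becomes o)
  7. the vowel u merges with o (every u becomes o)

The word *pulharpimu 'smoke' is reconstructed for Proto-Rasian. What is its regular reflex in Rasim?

Rasim: *pulharpimu
  pulharpimu → pularpimu   [h-loss]
  pularpimu → fularfimu   [unconditioned shift]
  fularfimu → fularfim   [apocope]
  fularfim → fularfem   [vowel merger]
  fularfem (rule 5 does not apply)
  fularfem → fulorfem   [vowel merger]
  fulorfem → folorfem   [vowel merger]
  giving Rasim folorfem.

folorfem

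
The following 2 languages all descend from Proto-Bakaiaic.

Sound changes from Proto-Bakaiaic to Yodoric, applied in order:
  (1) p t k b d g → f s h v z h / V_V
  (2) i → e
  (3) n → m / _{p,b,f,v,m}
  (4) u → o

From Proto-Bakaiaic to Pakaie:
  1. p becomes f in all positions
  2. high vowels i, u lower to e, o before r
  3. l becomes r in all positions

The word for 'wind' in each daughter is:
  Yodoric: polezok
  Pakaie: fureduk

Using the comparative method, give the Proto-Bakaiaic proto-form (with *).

*puleduk

Position 3: Yodoric has l, Pakaie has r. Yodoric preserves l here (none of its changes turn any other segment into l), so the proto-segment is *l.
Position 1: Yodoric has p, Pakaie has f. Yodoric preserves p here (none of its changes turn any other segment into p), so the proto-segment is *p.
Position 2: Yodoric has o, Pakaie has u. Pakaie preserves u here (none of its changes turn any other segment into u), so the proto-segment is *u.
Verify the candidate proto-form against each daughter:
Yodoric: *puleduk > pulezuk > polezok  (by intervocalic lenition, vowel merger)
Pakaie: *puleduk
  puleduk → fuleduk   [unconditioned shift]
  fuleduk (rule 2 does not apply)
  fuleduk → fureduk   [unconditioned shift]
  giving Pakaie fureduk.
No other proto-form is consistent with every reflex, so the reconstruction is *puleduk.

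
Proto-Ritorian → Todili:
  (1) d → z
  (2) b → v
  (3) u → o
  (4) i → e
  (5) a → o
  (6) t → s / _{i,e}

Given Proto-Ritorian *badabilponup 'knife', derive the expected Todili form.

vozovelponop

Todili: *badabilponup > bazabilponup > vazavilponup > vazavilponop > vazavelponop > vozovelponop  (by unconditioned shift, unconditioned shift, vowel merger, vowel merger, vowel merger)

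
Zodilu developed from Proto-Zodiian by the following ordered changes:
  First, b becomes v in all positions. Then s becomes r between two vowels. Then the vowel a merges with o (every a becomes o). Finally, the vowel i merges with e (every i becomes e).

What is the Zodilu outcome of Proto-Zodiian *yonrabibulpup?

yonrovevulpup

Zodilu: *yonrabibulpup
  yonrabibulpup → yonravivulpup   [unconditioned shift]
  yonravivulpup (rule 2 does not apply)
  yonravivulpup → yonrovivulpup   [vowel merger]
  yonrovivulpup → yonrovevulpup   [vowel merger]
  giving Zodilu yonrovevulpup.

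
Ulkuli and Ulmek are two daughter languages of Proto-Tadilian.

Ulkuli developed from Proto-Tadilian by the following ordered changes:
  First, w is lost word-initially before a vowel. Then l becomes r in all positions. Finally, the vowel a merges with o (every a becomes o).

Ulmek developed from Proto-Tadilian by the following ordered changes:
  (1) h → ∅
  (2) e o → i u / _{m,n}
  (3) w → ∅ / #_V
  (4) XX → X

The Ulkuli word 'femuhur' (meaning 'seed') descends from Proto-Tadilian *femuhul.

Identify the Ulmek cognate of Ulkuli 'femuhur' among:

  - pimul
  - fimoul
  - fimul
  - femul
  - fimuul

fimul

Ulmek: *femuhul
  femuhul → femuul   [h-loss]
  femuul → fimuul   [pre-nasal raising]
  fimuul (rule 3 does not apply)
  fimuul → fimul   [degemination]
  giving Ulmek fimul.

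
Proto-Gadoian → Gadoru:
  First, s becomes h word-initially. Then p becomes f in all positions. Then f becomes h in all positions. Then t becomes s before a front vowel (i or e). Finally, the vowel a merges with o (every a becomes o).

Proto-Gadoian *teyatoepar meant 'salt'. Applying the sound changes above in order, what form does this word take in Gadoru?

seyotoehor

Gadoru: start from *teyatoepar.
  rule 1: no change — teyatoepar
  rule 2 (unconditioned shift): teyatoepar → teyatoefar
  rule 3 (unconditioned shift): teyatoefar → teyatoehar
  rule 4 (palatalisation): teyatoehar → seyatoehar
  rule 5 (vowel merger): seyatoehar → seyotoehor
  ⇒ Gadoru seyotoehor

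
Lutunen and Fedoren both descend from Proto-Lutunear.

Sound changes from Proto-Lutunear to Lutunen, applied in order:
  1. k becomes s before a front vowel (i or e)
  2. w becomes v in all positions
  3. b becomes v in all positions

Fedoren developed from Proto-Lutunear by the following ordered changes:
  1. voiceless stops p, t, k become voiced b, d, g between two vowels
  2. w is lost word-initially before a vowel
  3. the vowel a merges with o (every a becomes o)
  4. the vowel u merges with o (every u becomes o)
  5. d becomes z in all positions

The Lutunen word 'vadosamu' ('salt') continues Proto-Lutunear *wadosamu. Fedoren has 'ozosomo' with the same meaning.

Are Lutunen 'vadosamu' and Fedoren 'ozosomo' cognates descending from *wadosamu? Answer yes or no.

yes

Derive the expected Fedoren reflex of *wadosamu:
Fedoren: *wadosamu
  wadosamu (rule 1 does not apply)
  wadosamu → adosamu   [glide loss]
  adosamu → odosomu   [vowel merger]
  odosomu → odosomo   [vowel merger]
  odosomo → ozosomo   [unconditioned shift]
  giving Fedoren ozosomo.
Fedoren 'ozosomo' matches the regular reflex exactly, so the pair is cognate.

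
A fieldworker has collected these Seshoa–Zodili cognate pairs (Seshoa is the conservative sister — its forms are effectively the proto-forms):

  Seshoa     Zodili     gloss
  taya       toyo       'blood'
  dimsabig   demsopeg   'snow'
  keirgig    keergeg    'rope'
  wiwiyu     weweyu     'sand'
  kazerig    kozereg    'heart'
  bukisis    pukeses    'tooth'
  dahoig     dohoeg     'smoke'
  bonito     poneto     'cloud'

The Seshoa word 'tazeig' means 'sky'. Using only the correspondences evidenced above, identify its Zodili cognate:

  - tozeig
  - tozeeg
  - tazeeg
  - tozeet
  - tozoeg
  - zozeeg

taya ~ toyo, kazerig ~ kozereg — Seshoa a corresponds to Zodili o after a consonant, before a consonant other than r, m, n, p, b, f, v.
dahoig ~ dohoeg — Seshoa i corresponds to Zodili e after a vowel, before a consonant other than r, m, n, p, b, f, v.
Applying these to Seshoa 'tazeig':
  tazeig → tozeig   (a→o after a consonant, before a consonant other than r, m, n, p, b, f, v)
  tozeig → tozeeg   (i→e after a vowel, before a consonant other than r, m, n, p, b, f, v)
So the Zodili cognate is 'tozeeg'.

tozeeg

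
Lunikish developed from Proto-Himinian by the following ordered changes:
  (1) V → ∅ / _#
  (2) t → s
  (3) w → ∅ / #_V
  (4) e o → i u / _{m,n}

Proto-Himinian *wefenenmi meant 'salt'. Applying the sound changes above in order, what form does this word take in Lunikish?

efininm

Lunikish: start from *wefenenmi.
  rule 1 (apocope): wefenenmi → wefenenm
  rule 2: no change — wefenenm
  rule 3 (glide loss): wefenenm → efenenm
  rule 4 (pre-nasal raising): efenenm → efininm
  ⇒ Lunikish efininm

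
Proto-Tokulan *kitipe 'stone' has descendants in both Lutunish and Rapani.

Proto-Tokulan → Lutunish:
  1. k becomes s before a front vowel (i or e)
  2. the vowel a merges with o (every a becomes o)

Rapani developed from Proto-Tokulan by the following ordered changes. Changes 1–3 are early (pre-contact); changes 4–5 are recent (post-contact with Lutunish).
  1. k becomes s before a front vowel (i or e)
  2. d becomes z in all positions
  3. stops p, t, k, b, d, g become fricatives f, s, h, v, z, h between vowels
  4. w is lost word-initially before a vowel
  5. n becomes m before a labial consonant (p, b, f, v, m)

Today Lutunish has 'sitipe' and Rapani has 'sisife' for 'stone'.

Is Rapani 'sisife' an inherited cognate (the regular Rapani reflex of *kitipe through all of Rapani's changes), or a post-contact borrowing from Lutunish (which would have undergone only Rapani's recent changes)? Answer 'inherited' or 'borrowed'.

If inherited, *kitipe would pass through all of Rapani's changes:
Rapani: *kitipe
  kitipe → sitipe   [palatalisation]
  sitipe (rule 2 does not apply)
  sitipe → sisife   [intervocalic lenition]
  sisife (rule 4 does not apply)
  sisife (rule 5 does not apply)
  giving Rapani sisife.
If borrowed from Lutunish 'sitipe' after the early changes, it would undergo only the recent ones:
  rule 4 (glide loss): no change (sitipe)
  rule 5 (nasal place assimilation): no change (sitipe)
  ⇒ as a loan: sitipe
Rapani 'sisife' matches the inherited outcome exactly, so it is an inherited cognate, not a loan.

inherited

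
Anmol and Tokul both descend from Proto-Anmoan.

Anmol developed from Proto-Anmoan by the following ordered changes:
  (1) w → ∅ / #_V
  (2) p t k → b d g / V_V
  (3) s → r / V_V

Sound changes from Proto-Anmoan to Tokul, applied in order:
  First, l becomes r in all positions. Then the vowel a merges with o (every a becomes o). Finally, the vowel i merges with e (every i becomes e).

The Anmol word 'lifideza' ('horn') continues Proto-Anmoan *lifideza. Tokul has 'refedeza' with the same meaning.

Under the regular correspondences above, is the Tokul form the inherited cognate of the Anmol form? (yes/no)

Derive the expected Tokul reflex of *lifideza:
Tokul: *lifideza
  lifideza → rifideza   [unconditioned shift]
  rifideza → rifidezo   [vowel merger]
  rifidezo → refedezo   [vowel merger]
  giving Tokul refedezo.
The regular Tokul reflex would be 'refedezo', but the attested form is 'refedeza'. The correspondence is irregular, so they are not cognates (the Tokul form has a different source).

no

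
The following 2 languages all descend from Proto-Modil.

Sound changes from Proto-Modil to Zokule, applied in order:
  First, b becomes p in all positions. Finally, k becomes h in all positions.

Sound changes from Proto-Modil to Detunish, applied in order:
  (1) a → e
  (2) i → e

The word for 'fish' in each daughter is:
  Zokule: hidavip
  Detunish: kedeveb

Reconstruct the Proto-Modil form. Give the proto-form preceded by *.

Position 2: Zokule has i, Detunish has e. Zokule preserves i here (none of its changes turn any other segment into i), so the proto-segment is *i.
Position 7: Zokule has p, Detunish has b. Detunish preserves b here (none of its changes turn any other segment into b), so the proto-segment is *b.
Position 1: Zokule has h, Detunish has k. Detunish preserves k here (none of its changes turn any other segment into k), so the proto-segment is *k.
Verify the candidate proto-form against each daughter:
Zokule: start from *kidavib.
  rule 1 (unconditioned shift): kidavib → kidavip
  rule 2 (unconditioned shift): kidavip → hidavip
  ⇒ Zokule hidavip
Detunish: start from *kidavib.
  rule 1 (vowel merger): kidavib → kidevib
  rule 2 (vowel merger): kidevib → kedeveb
  ⇒ Detunish kedeveb
Only *kidavib yields all of Zokule hidavip, Detunish kedeveb.

*kidavib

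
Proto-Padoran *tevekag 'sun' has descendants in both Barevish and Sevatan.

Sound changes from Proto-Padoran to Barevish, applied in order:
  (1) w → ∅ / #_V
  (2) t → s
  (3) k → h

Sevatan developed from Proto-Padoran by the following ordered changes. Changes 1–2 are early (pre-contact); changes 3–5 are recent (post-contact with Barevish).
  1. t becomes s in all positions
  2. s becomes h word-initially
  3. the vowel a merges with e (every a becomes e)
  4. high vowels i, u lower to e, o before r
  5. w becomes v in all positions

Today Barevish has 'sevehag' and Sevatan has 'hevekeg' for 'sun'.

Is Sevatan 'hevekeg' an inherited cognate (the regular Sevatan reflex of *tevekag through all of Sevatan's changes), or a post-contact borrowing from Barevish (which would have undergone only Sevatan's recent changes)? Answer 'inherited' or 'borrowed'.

inherited

If inherited, *tevekag would pass through all of Sevatan's changes:
Sevatan: *tevekag
  tevekag → sevekag   [unconditioned shift]
  sevekag → hevekag   [debuccalisation]
  hevekag → hevekeg   [vowel merger]
  hevekeg (rule 4 does not apply)
  hevekeg (rule 5 does not apply)
  giving Sevatan hevekeg.
If borrowed from Barevish 'sevehag' after the early changes, it would undergo only the recent ones:
  rule 3 (vowel merger): sevehag → seveheg
  rule 4 (pre-rhotic lowering): no change (seveheg)
  rule 5 (unconditioned shift): no change (seveheg)
  ⇒ as a loan: seveheg
Sevatan 'hevekeg' matches the inherited outcome exactly, so it is an inherited cognate, not a loan.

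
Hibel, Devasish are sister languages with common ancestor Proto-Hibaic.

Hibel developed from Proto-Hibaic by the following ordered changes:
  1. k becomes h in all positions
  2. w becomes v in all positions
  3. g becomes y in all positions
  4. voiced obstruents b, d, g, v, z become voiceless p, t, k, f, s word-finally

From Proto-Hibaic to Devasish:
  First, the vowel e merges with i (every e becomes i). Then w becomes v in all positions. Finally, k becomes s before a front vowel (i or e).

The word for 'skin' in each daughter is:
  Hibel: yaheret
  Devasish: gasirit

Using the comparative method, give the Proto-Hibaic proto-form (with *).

*gakeret

Position 1: Hibel has y, Devasish has g. Devasish preserves g here (none of its changes turn any other segment into g), so the proto-segment is *g.
Position 3: Hibel has h, Devasish has s. Taking the neighbouring segments as reconstructed: Hibel h could go back to *k or *h; Devasish s could go back to *k or *s — the one source consistent with every daughter is *k.
Continuing position by position gives *gakeret; check it forward:
Hibel: start from *gakeret.
  rule 1 (unconditioned shift): gakeret → gaheret
  rule 2: no change — gaheret
  rule 3 (unconditioned shift): gaheret → yaheret
  rule 4: no change — yaheret
  ⇒ Hibel yaheret
Devasish: *gakeret
  gakeret → gakirit   [vowel merger]
  gakirit (rule 2 does not apply)
  gakirit → gasirit   [palatalisation]
  giving Devasish gasirit.
Only *gakeret yields all of Hibel yaheret, Devasish gasirit.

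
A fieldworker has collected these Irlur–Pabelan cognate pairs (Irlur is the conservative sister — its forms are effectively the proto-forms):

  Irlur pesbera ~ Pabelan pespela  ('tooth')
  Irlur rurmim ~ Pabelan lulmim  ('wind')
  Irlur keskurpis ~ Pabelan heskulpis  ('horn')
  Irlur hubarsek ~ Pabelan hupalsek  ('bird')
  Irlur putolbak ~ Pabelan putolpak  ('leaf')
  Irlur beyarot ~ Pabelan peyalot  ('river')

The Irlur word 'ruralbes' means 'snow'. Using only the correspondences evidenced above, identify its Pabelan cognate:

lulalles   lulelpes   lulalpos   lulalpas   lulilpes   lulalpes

lulalpes

rurmim ~ lulmim — Irlur r corresponds to Pabelan l word-initially before a back vowel.
pesbera ~ pespela — Irlur r corresponds to Pabelan l between vowels (before a back vowel).
pesbera ~ pespela — Irlur b corresponds to Pabelan p after a consonant, before a front vowel.
Applying these to Irlur 'ruralbes':
  ruralbes → luralbes   (r→l word-initially before a back vowel)
  luralbes → lulalbes   (r→l between vowels (before a back vowel))
  lulalbes → lulalpes   (b→p after a consonant, before a front vowel)
So the Pabelan cognate is 'lulalpes'.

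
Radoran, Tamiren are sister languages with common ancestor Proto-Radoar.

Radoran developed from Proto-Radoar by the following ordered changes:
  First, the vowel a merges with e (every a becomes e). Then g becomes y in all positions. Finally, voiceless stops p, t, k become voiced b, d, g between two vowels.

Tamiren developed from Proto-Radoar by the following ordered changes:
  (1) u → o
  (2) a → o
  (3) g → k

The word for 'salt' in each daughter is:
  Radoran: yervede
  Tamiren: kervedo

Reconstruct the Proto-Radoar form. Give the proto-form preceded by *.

Position 1: Radoran has y, Tamiren has k. Taking the neighbouring segments as reconstructed: Radoran y could go back to *g or *y; Tamiren k could go back to *k or *g — the one source consistent with every daughter is *g.
Position 7: Radoran has e, Tamiren has o. Taking the neighbouring segments as reconstructed: Radoran e could go back to *a or *e; Tamiren o could go back to *a or *o or *u — the one source consistent with every daughter is *a.
Continuing position by position gives *gerveda; check it forward:
Radoran: start from *gerveda.
  rule 1 (vowel merger): gerveda → gervede
  rule 2 (unconditioned shift): gervede → yervede
  rule 3: no change — yervede
  ⇒ Radoran yervede
Tamiren: start from *gerveda.
  rule 1: no change — gerveda
  rule 2 (vowel merger): gerveda → gervedo
  rule 3 (unconditioned shift): gervedo → kervedo
  ⇒ Tamiren kervedo
*gerveda is the unique common source.

*gerveda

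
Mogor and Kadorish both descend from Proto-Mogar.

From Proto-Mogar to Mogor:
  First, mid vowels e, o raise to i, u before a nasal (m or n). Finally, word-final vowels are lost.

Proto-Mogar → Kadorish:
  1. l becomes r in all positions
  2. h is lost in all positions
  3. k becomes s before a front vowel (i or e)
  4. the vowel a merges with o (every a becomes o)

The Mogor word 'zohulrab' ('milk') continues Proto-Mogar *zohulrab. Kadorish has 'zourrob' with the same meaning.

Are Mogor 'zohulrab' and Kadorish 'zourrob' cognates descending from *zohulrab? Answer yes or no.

Derive the expected Kadorish reflex of *zohulrab:
Kadorish: *zohulrab > zohurrab > zourrab > zourrob  (by unconditioned shift, h-loss, vowel merger)
Kadorish 'zourrob' matches the regular reflex exactly, so the pair is cognate.

yes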